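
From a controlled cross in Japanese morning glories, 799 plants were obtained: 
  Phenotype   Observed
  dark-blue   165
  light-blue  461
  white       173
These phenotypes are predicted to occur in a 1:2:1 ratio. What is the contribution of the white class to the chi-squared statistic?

3.582

Total ratio parts = 4. Expected numbers out of 799:
  dark-blue: 799 × 1/4 = 199.75
  light-blue: 799 × 2/4 = 399.5
  white: 799 × 1/4 = 199.75
Contribution of white: (173 − 199.75)² / 199.75 = 3.5823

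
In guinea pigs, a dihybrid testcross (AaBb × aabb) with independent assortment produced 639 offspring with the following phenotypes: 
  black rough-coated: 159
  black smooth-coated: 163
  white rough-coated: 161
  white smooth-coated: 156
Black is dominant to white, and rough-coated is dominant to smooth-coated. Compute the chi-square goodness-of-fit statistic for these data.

A dihybrid testcross with independent assortment gives a 1:1:1:1 ratio.
Under the 1:1:1:1 hypothesis (Σ ratio = 4, N = 639):
  black rough-coated: 639 × 1/4 = 159.75
  black smooth-coated: 639 × 1/4 = 159.75
  white rough-coated: 639 × 1/4 = 159.75
  white smooth-coated: 639 × 1/4 = 159.75
χ² = Σ (O − E)² / E
  black rough-coated: (159 − 159.75)² / 159.75 = 0.0035
  black smooth-coated: (163 − 159.75)² / 159.75 = 0.0661
  white rough-coated: (161 − 159.75)² / 159.75 = 0.0098
  white smooth-coated: (156 − 159.75)² / 159.75 = 0.0880
χ² = 0.0035 + 0.0661 + 0.0098 + 0.0880 = 0.1674 ≈ 0.167

0.167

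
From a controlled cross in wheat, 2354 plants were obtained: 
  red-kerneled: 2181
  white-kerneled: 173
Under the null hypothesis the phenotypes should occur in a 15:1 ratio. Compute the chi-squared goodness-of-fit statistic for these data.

4.854

The 15:1 ratio has 16 parts, so with N = 2354 the expected counts are:
  red-kerneled: 2354 × 15/16 = 2206.875
  white-kerneled: 2354 × 1/16 = 147.125
χ² = Σ (O − E)² / E
  red-kerneled: (2181 − 2206.875)² / 2206.875 = 0.3034
  white-kerneled: (173 − 147.125)² / 147.125 = 4.5507
χ² = 0.3034 + 4.5507 = 4.8541 ≈ 4.854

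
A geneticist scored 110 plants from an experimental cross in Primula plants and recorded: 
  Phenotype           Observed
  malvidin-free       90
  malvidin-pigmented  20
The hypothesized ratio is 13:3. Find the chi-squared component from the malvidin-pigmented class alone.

0.019

Under the 13:3 hypothesis (Σ ratio = 16, N = 110):
  malvidin-free: 110 × 13/16 = 89.375
  malvidin-pigmented: 110 × 3/16 = 20.625
Contribution of malvidin-pigmented: (20 − 20.625)² / 20.625 = 0.0189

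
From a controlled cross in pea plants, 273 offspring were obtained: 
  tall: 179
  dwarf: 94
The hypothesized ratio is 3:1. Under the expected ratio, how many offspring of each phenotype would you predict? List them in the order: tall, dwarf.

204.75, 68.25

The 3:1 ratio has 4 parts, so with N = 273 the expected counts are:
  tall: 273 × 3/4 = 204.75
  dwarf: 273 × 1/4 = 68.25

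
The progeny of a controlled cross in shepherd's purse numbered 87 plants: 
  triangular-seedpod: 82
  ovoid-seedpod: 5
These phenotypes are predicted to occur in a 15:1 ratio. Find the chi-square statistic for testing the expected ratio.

0.038

Under the 15:1 hypothesis (Σ ratio = 16, N = 87):
  triangular-seedpod: 87 × 15/16 = 81.5625
  ovoid-seedpod: 87 × 1/16 = 5.4375
χ² = Σ (O − E)² / E
  triangular-seedpod: (82 − 81.5625)² / 81.5625 = 0.0023
  ovoid-seedpod: (5 − 5.4375)² / 5.4375 = 0.0352
χ² = 0.0023 + 0.0352 = 0.0375 ≈ 0.038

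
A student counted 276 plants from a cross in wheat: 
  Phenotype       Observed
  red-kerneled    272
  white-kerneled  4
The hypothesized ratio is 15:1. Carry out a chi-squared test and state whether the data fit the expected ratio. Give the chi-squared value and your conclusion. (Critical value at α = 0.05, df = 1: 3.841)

Total ratio parts = 16. Expected numbers out of 276:
  red-kerneled: 276 × 15/16 = 258.75
  white-kerneled: 276 × 1/16 = 17.25
χ² = Σ (O − E)² / E
  red-kerneled: (272 − 258.75)² / 258.75 = 0.6785
  white-kerneled: (4 − 17.25)² / 17.25 = 10.1775
χ² = 0.6785 + 10.1775 = 10.856
Degrees of freedom = 2 − 1 = 1; critical value at α = 0.05 is 3.841.
Since 10.856 > 3.841, we reject the null hypothesis — the data do not fit the 15:1 ratio.

10.856; not consistent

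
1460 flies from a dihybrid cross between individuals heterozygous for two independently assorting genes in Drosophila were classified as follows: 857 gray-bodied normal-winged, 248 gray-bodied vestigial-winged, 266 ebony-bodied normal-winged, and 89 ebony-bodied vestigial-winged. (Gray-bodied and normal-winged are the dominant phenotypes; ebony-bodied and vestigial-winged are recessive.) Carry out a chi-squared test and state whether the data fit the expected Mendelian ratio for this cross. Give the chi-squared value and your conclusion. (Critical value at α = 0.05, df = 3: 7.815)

4.253; consistent

A dihybrid F₂ with independent assortment and complete dominance at both loci gives a 9:3:3:1 phenotypic ratio.
Expected counts for N = 1460 under a 9:3:3:1 ratio (total parts = 16):
  gray-bodied normal-winged: 1460 × 9/16 = 821.25
  gray-bodied vestigial-winged: 1460 × 3/16 = 273.75
  ebony-bodied normal-winged: 1460 × 3/16 = 273.75
  ebony-bodied vestigial-winged: 1460 × 1/16 = 91.25
χ² = Σ (O − E)² / E
  gray-bodied normal-winged: (857 − 821.25)² / 821.25 = 1.5562
  gray-bodied vestigial-winged: (248 − 273.75)² / 273.75 = 2.4221
  ebony-bodied normal-winged: (266 − 273.75)² / 273.75 = 0.2194
  ebony-bodied vestigial-winged: (89 − 91.25)² / 91.25 = 0.0555
χ² = 1.5562 + 2.4221 + 0.2194 + 0.0555 = 4.2532 ≈ 4.253
Degrees of freedom = 4 − 1 = 3; critical value at α = 0.05 is 7.815.
Since 4.253 < 7.815, we fail to reject the null hypothesis — the data are consistent with the 9:3:3:1 ratio.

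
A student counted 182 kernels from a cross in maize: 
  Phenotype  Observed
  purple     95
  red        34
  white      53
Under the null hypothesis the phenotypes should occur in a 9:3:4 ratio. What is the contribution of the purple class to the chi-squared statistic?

0.531

Expected counts for N = 182 under a 9:3:4 ratio (total parts = 16):
  purple: 182 × 9/16 = 102.375
  red: 182 × 3/16 = 34.125
  white: 182 × 4/16 = 45.5
Contribution of purple: (95 − 102.375)² / 102.375 = 0.5313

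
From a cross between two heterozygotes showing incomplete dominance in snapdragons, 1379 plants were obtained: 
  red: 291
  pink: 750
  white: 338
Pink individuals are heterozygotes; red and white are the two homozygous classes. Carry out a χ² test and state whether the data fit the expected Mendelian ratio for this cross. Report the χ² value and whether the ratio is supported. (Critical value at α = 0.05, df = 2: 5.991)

With incomplete dominance, a heterozygote × heterozygote cross gives a 1:2:1 phenotypic ratio.
The 1:2:1 ratio has 4 parts, so with N = 1379 the expected counts are:
  red: 1379 × 1/4 = 344.75
  pink: 1379 × 2/4 = 689.5
  white: 1379 × 1/4 = 344.75
χ² = Σ (O − E)² / E
  red: (291 − 344.75)² / 344.75 = 8.3802
  pink: (750 − 689.5)² / 689.5 = 5.3086
  white: (338 − 344.75)² / 344.75 = 0.1322
χ² = 8.3802 + 5.3086 + 0.1322 = 13.821
Degrees of freedom = 3 − 1 = 2; critical value at α = 0.05 is 5.991.
Since 13.821 > 5.991, we reject the null hypothesis — the data do not fit the 1:2:1 ratio.

13.821; not consistent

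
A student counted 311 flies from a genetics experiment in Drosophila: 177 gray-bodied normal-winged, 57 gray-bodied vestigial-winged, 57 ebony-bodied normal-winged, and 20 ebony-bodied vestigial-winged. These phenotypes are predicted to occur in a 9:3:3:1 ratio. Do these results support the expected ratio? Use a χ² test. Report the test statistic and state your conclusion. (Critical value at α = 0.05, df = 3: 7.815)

The 9:3:3:1 ratio has 16 parts, so with N = 311 the expected counts are:
  gray-bodied normal-winged: 311 × 9/16 = 174.9375
  gray-bodied vestigial-winged: 311 × 3/16 = 58.3125
  ebony-bodied normal-winged: 311 × 3/16 = 58.3125
  ebony-bodied vestigial-winged: 311 × 1/16 = 19.4375
χ² = Σ (O − E)² / E
  gray-bodied normal-winged: (177 − 174.9375)² / 174.9375 = 0.0243
  gray-bodied vestigial-winged: (57 − 58.3125)² / 58.3125 = 0.0295
  ebony-bodied normal-winged: (57 − 58.3125)² / 58.3125 = 0.0295
  ebony-bodied vestigial-winged: (20 − 19.4375)² / 19.4375 = 0.0163
χ² = 0.0243 + 0.0295 + 0.0295 + 0.0163 = 0.0996 ≈ 0.100
Degrees of freedom = 4 − 1 = 3; critical value at α = 0.05 is 7.815.
Since 0.100 < 7.815, we fail to reject the null hypothesis — the data are consistent with the 9:3:3:1 ratio.

0.100; consistent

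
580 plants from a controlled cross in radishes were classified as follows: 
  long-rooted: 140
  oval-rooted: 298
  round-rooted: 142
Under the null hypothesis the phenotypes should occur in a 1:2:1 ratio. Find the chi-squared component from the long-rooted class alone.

Expected counts for N = 580 under a 1:2:1 ratio (total parts = 4):
  long-rooted: 580 × 1/4 = 145
  oval-rooted: 580 × 2/4 = 290
  round-rooted: 580 × 1/4 = 145
Contribution of long-rooted: (140 − 145)² / 145 = 0.1724

0.172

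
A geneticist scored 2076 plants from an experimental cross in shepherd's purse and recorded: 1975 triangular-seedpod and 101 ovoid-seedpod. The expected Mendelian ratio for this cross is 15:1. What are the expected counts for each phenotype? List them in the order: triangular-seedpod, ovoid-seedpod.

1946.25, 129.75

Expected counts for N = 2076 under a 15:1 ratio (total parts = 16):
  triangular-seedpod: 2076 × 15/16 = 1946.25
  ovoid-seedpod: 2076 × 1/16 = 129.75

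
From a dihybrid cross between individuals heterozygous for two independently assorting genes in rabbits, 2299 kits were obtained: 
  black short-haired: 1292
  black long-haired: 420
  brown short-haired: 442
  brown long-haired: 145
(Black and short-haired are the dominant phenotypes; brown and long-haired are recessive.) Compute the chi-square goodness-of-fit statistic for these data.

0.575

A dihybrid F₂ with independent assortment and complete dominance at both loci gives a 9:3:3:1 phenotypic ratio.
Total ratio parts = 16. Expected numbers out of 2299:
  black short-haired: 2299 × 9/16 = 1293.1875
  black long-haired: 2299 × 3/16 = 431.0625
  brown short-haired: 2299 × 3/16 = 431.0625
  brown long-haired: 2299 × 1/16 = 143.6875
χ² = Σ (O − E)² / E
  black short-haired: (1292 − 1293.1875)² / 1293.1875 = 0.0011
  black long-haired: (420 − 431.0625)² / 431.0625 = 0.2839
  brown short-haired: (442 − 431.0625)² / 431.0625 = 0.2775
  brown long-haired: (145 − 143.6875)² / 143.6875 = 0.0120
χ² = 0.0011 + 0.2839 + 0.2775 + 0.0120 = 0.5745 ≈ 0.575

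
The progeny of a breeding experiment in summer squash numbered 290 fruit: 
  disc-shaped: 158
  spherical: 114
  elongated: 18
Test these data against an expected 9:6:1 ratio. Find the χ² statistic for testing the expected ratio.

0.415

The 9:6:1 ratio has 16 parts, so with N = 290 the expected counts are:
  disc-shaped: 290 × 9/16 = 163.125
  spherical: 290 × 6/16 = 108.75
  elongated: 290 × 1/16 = 18.125
χ² = Σ (O − E)² / E
  disc-shaped: (158 − 163.125)² / 163.125 = 0.1610
  spherical: (114 − 108.75)² / 108.75 = 0.2534
  elongated: (18 − 18.125)² / 18.125 = 0.0009
χ² = 0.1610 + 0.2534 + 0.0009 = 0.4153 ≈ 0.415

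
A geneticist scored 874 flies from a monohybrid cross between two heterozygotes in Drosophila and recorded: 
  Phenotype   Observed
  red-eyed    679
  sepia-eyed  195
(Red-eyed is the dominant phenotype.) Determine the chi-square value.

3.370

For a monohybrid cross between heterozygotes with complete dominance, the expected phenotypic ratio is 3:1.
Expected counts for N = 874 under a 3:1 ratio (total parts = 4):
  red-eyed: 874 × 3/4 = 655.5
  sepia-eyed: 874 × 1/4 = 218.5
χ² = Σ (O − E)² / E
  red-eyed: (679 − 655.5)² / 655.5 = 0.8425
  sepia-eyed: (195 − 218.5)² / 218.5 = 2.5275
χ² = 0.8425 + 2.5275 = 3.370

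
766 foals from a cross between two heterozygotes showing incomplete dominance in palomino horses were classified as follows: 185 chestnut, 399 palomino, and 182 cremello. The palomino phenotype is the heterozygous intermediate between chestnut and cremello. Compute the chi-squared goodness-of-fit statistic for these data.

With incomplete dominance, a heterozygote × heterozygote cross gives a 1:2:1 phenotypic ratio.
Under the 1:2:1 hypothesis (Σ ratio = 4, N = 766):
  chestnut: 766 × 1/4 = 191.5
  palomino: 766 × 2/4 = 383
  cremello: 766 × 1/4 = 191.5
χ² = Σ (O − E)² / E
  chestnut: (185 − 191.5)² / 191.5 = 0.2206
  palomino: (399 − 383)² / 383 = 0.6684
  cremello: (182 − 191.5)² / 191.5 = 0.4713
χ² = 0.2206 + 0.6684 + 0.4713 = 1.3603 ≈ 1.360

1.360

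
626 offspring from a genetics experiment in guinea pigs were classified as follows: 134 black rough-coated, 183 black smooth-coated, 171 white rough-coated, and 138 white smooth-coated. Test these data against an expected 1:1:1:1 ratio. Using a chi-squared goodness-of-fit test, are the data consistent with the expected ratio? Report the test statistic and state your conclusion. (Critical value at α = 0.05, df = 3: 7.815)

Total ratio parts = 4. Expected numbers out of 626:
  black rough-coated: 626 × 1/4 = 156.5
  black smooth-coated: 626 × 1/4 = 156.5
  white rough-coated: 626 × 1/4 = 156.5
  white smooth-coated: 626 × 1/4 = 156.5
χ² = Σ (O − E)² / E
  black rough-coated: (134 − 156.5)² / 156.5 = 3.2348
  black smooth-coated: (183 − 156.5)² / 156.5 = 4.4872
  white rough-coated: (171 − 156.5)² / 156.5 = 1.3435
  white smooth-coated: (138 − 156.5)² / 156.5 = 2.1869
χ² = 3.2348 + 4.4872 + 1.3435 + 2.1869 = 11.2524 ≈ 11.252
Degrees of freedom = 4 − 1 = 3; critical value at α = 0.05 is 7.815.
Since 11.252 > 7.815, we reject the null hypothesis — the data do not fit the 1:1:1:1 ratio.

11.252; not consistent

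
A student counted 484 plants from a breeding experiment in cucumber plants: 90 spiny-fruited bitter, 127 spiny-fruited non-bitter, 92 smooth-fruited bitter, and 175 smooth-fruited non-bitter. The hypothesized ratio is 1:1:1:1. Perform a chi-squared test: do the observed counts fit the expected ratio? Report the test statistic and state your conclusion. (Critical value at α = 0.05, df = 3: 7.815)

39.289; not consistent

Under the 1:1:1:1 hypothesis (Σ ratio = 4, N = 484):
  spiny-fruited bitter: 484 × 1/4 = 121
  spiny-fruited non-bitter: 484 × 1/4 = 121
  smooth-fruited bitter: 484 × 1/4 = 121
  smooth-fruited non-bitter: 484 × 1/4 = 121
χ² = Σ (O − E)² / E
  spiny-fruited bitter: (90 − 121)² / 121 = 7.9421
  spiny-fruited non-bitter: (127 − 121)² / 121 = 0.2975
  smooth-fruited bitter: (92 − 121)² / 121 = 6.9504
  smooth-fruited non-bitter: (175 − 121)² / 121 = 24.0992
χ² = 7.9421 + 0.2975 + 6.9504 + 24.0992 = 39.2892 ≈ 39.289
Degrees of freedom = 4 − 1 = 3; critical value at α = 0.05 is 7.815.
Since 39.289 > 7.815, we reject the null hypothesis — the data do not fit the 1:1:1:1 ratio.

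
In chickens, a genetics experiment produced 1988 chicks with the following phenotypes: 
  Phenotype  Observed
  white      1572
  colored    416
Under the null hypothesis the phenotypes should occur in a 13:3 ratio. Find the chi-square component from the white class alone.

1.158

The 13:3 ratio has 16 parts, so with N = 1988 the expected counts are:
  white: 1988 × 13/16 = 1615.25
  colored: 1988 × 3/16 = 372.75
Contribution of white: (1572 − 1615.25)² / 1615.25 = 1.1581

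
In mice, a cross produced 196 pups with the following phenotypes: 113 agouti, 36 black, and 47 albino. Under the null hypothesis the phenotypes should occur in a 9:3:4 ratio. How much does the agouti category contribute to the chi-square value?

0.069

Expected counts for N = 196 under a 9:3:4 ratio (total parts = 16):
  agouti: 196 × 9/16 = 110.25
  black: 196 × 3/16 = 36.75
  albino: 196 × 4/16 = 49
Contribution of agouti: (113 − 110.25)² / 110.25 = 0.0686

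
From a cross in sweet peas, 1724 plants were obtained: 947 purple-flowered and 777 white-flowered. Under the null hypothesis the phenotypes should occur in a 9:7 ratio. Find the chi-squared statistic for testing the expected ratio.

1.220

Expected counts for N = 1724 under a 9:7 ratio (total parts = 16):
  purple-flowered: 1724 × 9/16 = 969.75
  white-flowered: 1724 × 7/16 = 754.25
χ² = Σ (O − E)² / E
  purple-flowered: (947 − 969.75)² / 969.75 = 0.5337
  white-flowered: (777 − 754.25)² / 754.25 = 0.6862
χ² = 0.5337 + 0.6862 = 1.2199 ≈ 1.220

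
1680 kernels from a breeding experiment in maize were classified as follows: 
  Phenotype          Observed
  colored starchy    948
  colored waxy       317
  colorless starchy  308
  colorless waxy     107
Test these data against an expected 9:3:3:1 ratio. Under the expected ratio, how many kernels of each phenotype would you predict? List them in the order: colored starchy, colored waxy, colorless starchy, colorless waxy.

945, 315, 315, 105

Expected counts for N = 1680 under a 9:3:3:1 ratio (total parts = 16):
  colored starchy: 1680 × 9/16 = 945
  colored waxy: 1680 × 3/16 = 315
  colorless starchy: 1680 × 3/16 = 315
  colorless waxy: 1680 × 1/16 = 105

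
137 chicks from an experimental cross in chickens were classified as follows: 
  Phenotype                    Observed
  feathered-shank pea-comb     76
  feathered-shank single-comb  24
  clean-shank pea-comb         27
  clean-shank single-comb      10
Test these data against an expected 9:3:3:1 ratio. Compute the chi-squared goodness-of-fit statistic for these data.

0.434

Under the 9:3:3:1 hypothesis (Σ ratio = 16, N = 137):
  feathered-shank pea-comb: 137 × 9/16 = 77.0625
  feathered-shank single-comb: 137 × 3/16 = 25.6875
  clean-shank pea-comb: 137 × 3/16 = 25.6875
  clean-shank single-comb: 137 × 1/16 = 8.5625
χ² = Σ (O − E)² / E
  feathered-shank pea-comb: (76 − 77.0625)² / 77.0625 = 0.0146
  feathered-shank single-comb: (24 − 25.6875)² / 25.6875 = 0.1109
  clean-shank pea-comb: (27 − 25.6875)² / 25.6875 = 0.0671
  clean-shank single-comb: (10 − 8.5625)² / 8.5625 = 0.2413
χ² = 0.0146 + 0.1109 + 0.0671 + 0.2413 = 0.4339 ≈ 0.434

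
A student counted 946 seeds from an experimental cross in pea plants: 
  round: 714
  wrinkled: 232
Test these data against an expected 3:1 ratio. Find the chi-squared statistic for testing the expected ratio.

0.114

Expected counts for N = 946 under a 3:1 ratio (total parts = 4):
  round: 946 × 3/4 = 709.5
  wrinkled: 946 × 1/4 = 236.5
χ² = Σ (O − E)² / E
  round: (714 − 709.5)² / 709.5 = 0.0285
  wrinkled: (232 − 236.5)² / 236.5 = 0.0856
χ² = 0.0285 + 0.0856 = 0.1141 ≈ 0.114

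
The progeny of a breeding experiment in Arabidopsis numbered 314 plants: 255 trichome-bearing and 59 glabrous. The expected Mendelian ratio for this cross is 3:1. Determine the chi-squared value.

6.459

Total ratio parts = 4. Expected numbers out of 314:
  trichome-bearing: 314 × 3/4 = 235.5
  glabrous: 314 × 1/4 = 78.5
χ² = Σ (O − E)² / E
  trichome-bearing: (255 − 235.5)² / 235.5 = 1.6146
  glabrous: (59 − 78.5)² / 78.5 = 4.8439
χ² = 1.6146 + 4.8439 = 6.4585 ≈ 6.459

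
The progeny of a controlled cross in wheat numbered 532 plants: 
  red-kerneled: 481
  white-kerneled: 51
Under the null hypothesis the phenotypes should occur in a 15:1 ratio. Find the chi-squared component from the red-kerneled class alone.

The 15:1 ratio has 16 parts, so with N = 532 the expected counts are:
  red-kerneled: 532 × 15/16 = 498.75
  white-kerneled: 532 × 1/16 = 33.25
Contribution of red-kerneled: (481 − 498.75)² / 498.75 = 0.6317

0.632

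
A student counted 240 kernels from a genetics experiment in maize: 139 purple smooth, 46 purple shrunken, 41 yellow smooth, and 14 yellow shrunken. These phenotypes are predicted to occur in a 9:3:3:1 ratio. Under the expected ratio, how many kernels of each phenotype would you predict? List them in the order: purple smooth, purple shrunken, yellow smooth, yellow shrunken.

135, 45, 45, 15

Under the 9:3:3:1 hypothesis (Σ ratio = 16, N = 240):
  purple smooth: 240 × 9/16 = 135
  purple shrunken: 240 × 3/16 = 45
  yellow smooth: 240 × 3/16 = 45
  yellow shrunken: 240 × 1/16 = 15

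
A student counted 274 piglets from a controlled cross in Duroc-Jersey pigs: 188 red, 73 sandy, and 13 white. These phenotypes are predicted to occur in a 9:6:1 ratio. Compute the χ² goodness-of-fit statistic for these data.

Expected counts for N = 274 under a 9:6:1 ratio (total parts = 16):
  red: 274 × 9/16 = 154.125
  sandy: 274 × 6/16 = 102.75
  white: 274 × 1/16 = 17.125
χ² = Σ (O − E)² / E
  red: (188 − 154.125)² / 154.125 = 7.4454
  sandy: (73 − 102.75)² / 102.75 = 8.6137
  white: (13 − 17.125)² / 17.125 = 0.9936
χ² = 7.4454 + 8.6137 + 0.9936 = 17.0527 ≈ 17.053

17.053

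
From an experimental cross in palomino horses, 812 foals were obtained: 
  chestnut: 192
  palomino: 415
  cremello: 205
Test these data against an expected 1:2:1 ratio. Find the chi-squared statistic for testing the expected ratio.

Expected counts for N = 812 under a 1:2:1 ratio (total parts = 4):
  chestnut: 812 × 1/4 = 203
  palomino: 812 × 2/4 = 406
  cremello: 812 × 1/4 = 203
χ² = Σ (O − E)² / E
  chestnut: (192 − 203)² / 203 = 0.5961
  palomino: (415 − 406)² / 406 = 0.1995
  cremello: (205 − 203)² / 203 = 0.0197
χ² = 0.5961 + 0.1995 + 0.0197 = 0.8153 ≈ 0.815

0.815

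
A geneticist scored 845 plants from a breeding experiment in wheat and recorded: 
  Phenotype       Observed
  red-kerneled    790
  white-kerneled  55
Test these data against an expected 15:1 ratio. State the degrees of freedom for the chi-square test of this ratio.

A goodness-of-fit test with 2 phenotype classes has df = 2 − 1 = 1.

1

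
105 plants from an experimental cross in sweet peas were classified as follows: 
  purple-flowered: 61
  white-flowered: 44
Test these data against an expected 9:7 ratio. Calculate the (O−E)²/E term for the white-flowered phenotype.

0.082

The 9:7 ratio has 16 parts, so with N = 105 the expected counts are:
  purple-flowered: 105 × 9/16 = 59.0625
  white-flowered: 105 × 7/16 = 45.9375
Contribution of white-flowered: (44 − 45.9375)² / 45.9375 = 0.0817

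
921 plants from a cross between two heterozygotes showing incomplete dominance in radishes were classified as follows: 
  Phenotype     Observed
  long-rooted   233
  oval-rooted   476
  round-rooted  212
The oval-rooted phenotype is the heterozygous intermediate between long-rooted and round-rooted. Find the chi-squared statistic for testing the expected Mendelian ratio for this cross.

With incomplete dominance, a heterozygote × heterozygote cross gives a 1:2:1 phenotypic ratio.
Expected counts for N = 921 under a 1:2:1 ratio (total parts = 4):
  long-rooted: 921 × 1/4 = 230.25
  oval-rooted: 921 × 2/4 = 460.5
  round-rooted: 921 × 1/4 = 230.25
χ² = Σ (O − E)² / E
  long-rooted: (233 − 230.25)² / 230.25 = 0.0328
  oval-rooted: (476 − 460.5)² / 460.5 = 0.5217
  round-rooted: (212 − 230.25)² / 230.25 = 1.4465
χ² = 0.0328 + 0.5217 + 1.4465 = 2.001

2.001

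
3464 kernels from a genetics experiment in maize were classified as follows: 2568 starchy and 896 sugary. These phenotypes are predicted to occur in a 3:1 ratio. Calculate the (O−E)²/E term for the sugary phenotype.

1.039

Under the 3:1 hypothesis (Σ ratio = 4, N = 3464):
  starchy: 3464 × 3/4 = 2598
  sugary: 3464 × 1/4 = 866
Contribution of sugary: (896 − 866)² / 866 = 1.0393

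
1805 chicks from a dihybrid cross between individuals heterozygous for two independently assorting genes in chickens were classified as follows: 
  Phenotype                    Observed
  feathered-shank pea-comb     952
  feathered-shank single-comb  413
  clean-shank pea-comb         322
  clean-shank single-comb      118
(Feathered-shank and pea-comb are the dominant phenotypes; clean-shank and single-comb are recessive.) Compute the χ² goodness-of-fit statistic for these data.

21.412

A dihybrid F₂ with independent assortment and complete dominance at both loci gives a 9:3:3:1 phenotypic ratio.
Expected counts for N = 1805 under a 9:3:3:1 ratio (total parts = 16):
  feathered-shank pea-comb: 1805 × 9/16 = 1015.3125
  feathered-shank single-comb: 1805 × 3/16 = 338.4375
  clean-shank pea-comb: 1805 × 3/16 = 338.4375
  clean-shank single-comb: 1805 × 1/16 = 112.8125
χ² = Σ (O − E)² / E
  feathered-shank pea-comb: (952 − 1015.3125)² / 1015.3125 = 3.9480
  feathered-shank single-comb: (413 − 338.4375)² / 338.4375 = 16.4272
  clean-shank pea-comb: (322 − 338.4375)² / 338.4375 = 0.7983
  clean-shank single-comb: (118 − 112.8125)² / 112.8125 = 0.2385
χ² = 3.9480 + 16.4272 + 0.7983 + 0.2385 = 21.412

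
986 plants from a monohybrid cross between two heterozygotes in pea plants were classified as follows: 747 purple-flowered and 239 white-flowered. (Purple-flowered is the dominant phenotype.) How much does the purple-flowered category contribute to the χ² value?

For a monohybrid cross between heterozygotes with complete dominance, the expected phenotypic ratio is 3:1.
Total ratio parts = 4. Expected numbers out of 986:
  purple-flowered: 986 × 3/4 = 739.5
  white-flowered: 986 × 1/4 = 246.5
Contribution of purple-flowered: (747 − 739.5)² / 739.5 = 0.0761

0.076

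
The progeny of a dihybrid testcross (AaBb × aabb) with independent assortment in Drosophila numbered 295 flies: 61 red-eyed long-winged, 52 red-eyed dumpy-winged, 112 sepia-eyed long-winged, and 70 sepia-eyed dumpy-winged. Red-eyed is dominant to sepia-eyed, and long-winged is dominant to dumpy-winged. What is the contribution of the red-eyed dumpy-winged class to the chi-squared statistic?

6.414

A dihybrid testcross with independent assortment gives a 1:1:1:1 ratio.
Total ratio parts = 4. Expected numbers out of 295:
  red-eyed long-winged: 295 × 1/4 = 73.75
  red-eyed dumpy-winged: 295 × 1/4 = 73.75
  sepia-eyed long-winged: 295 × 1/4 = 73.75
  sepia-eyed dumpy-winged: 295 × 1/4 = 73.75
Contribution of red-eyed dumpy-winged: (52 − 73.75)² / 73.75 = 6.4144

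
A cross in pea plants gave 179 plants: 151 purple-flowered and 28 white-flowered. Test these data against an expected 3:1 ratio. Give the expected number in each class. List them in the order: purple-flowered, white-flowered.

134.25, 44.75

Expected counts for N = 179 under a 3:1 ratio (total parts = 4):
  purple-flowered: 179 × 3/4 = 134.25
  white-flowered: 179 × 1/4 = 44.75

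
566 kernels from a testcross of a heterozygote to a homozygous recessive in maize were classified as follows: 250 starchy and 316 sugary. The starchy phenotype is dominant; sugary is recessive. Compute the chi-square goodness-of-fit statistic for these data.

A testcross of a heterozygote (Aa × aa) gives a 1:1 phenotypic ratio.
Expected counts for N = 566 under a 1:1 ratio (total parts = 2):
  starchy: 566 × 1/2 = 283
  sugary: 566 × 1/2 = 283
χ² = Σ (O − E)² / E
  starchy: (250 − 283)² / 283 = 3.8481
  sugary: (316 − 283)² / 283 = 3.8481
χ² = 3.8481 + 3.8481 = 7.6962 ≈ 7.696

7.696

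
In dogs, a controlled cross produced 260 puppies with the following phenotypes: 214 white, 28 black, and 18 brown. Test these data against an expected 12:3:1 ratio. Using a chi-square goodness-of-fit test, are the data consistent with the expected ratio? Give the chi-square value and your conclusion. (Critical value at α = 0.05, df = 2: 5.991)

10.872; not consistent

Expected counts for N = 260 under a 12:3:1 ratio (total parts = 16):
  white: 260 × 12/16 = 195
  black: 260 × 3/16 = 48.75
  brown: 260 × 1/16 = 16.25
χ² = Σ (O − E)² / E
  white: (214 − 195)² / 195 = 1.8513
  black: (28 − 48.75)² / 48.75 = 8.8321
  brown: (18 − 16.25)² / 16.25 = 0.1885
χ² = 1.8513 + 8.8321 + 0.1885 = 10.8719 ≈ 10.872
Degrees of freedom = 3 − 1 = 2; critical value at α = 0.05 is 5.991.
Since 10.872 > 5.991, we reject the null hypothesis — the data do not fit the 12:3:1 ratio.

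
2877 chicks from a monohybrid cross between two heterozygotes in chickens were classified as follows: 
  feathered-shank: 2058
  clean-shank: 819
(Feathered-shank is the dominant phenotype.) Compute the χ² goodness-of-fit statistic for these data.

18.445

For a monohybrid cross between heterozygotes with complete dominance, the expected phenotypic ratio is 3:1.
Total ratio parts = 4. Expected numbers out of 2877:
  feathered-shank: 2877 × 3/4 = 2157.75
  clean-shank: 2877 × 1/4 = 719.25
χ² = Σ (O − E)² / E
  feathered-shank: (2058 − 2157.75)² / 2157.75 = 4.6113
  clean-shank: (819 − 719.25)² / 719.25 = 13.8339
χ² = 4.6113 + 13.8339 = 18.4452 ≈ 18.445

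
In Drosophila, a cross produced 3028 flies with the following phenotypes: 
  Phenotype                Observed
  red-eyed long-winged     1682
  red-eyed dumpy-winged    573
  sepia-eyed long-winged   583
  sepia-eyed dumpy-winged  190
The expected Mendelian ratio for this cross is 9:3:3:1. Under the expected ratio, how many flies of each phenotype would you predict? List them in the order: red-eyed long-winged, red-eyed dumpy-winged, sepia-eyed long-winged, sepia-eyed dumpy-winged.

1703.25, 567.75, 567.75, 189.25

Total ratio parts = 16. Expected numbers out of 3028:
  red-eyed long-winged: 3028 × 9/16 = 1703.25
  red-eyed dumpy-winged: 3028 × 3/16 = 567.75
  sepia-eyed long-winged: 3028 × 3/16 = 567.75
  sepia-eyed dumpy-winged: 3028 × 1/16 = 189.25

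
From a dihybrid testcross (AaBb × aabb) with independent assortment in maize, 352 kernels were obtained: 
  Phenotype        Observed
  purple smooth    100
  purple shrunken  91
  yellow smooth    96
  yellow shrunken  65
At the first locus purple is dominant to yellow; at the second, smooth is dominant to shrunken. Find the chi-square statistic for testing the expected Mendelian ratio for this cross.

A dihybrid testcross with independent assortment gives a 1:1:1:1 ratio.
Expected counts for N = 352 under a 1:1:1:1 ratio (total parts = 4):
  purple smooth: 352 × 1/4 = 88
  purple shrunken: 352 × 1/4 = 88
  yellow smooth: 352 × 1/4 = 88
  yellow shrunken: 352 × 1/4 = 88
χ² = Σ (O − E)² / E
  purple smooth: (100 − 88)² / 88 = 1.6364
  purple shrunken: (91 − 88)² / 88 = 0.1023
  yellow smooth: (96 − 88)² / 88 = 0.7273
  yellow shrunken: (65 − 88)² / 88 = 6.0114
χ² = 1.6364 + 0.1023 + 0.7273 + 6.0114 = 8.4774 ≈ 8.477

8.477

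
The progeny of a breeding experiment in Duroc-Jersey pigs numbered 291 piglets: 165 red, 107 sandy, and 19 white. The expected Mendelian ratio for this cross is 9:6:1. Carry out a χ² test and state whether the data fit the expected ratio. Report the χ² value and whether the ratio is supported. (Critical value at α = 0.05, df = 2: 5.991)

Under the 9:6:1 hypothesis (Σ ratio = 16, N = 291):
  red: 291 × 9/16 = 163.6875
  sandy: 291 × 6/16 = 109.125
  white: 291 × 1/16 = 18.1875
χ² = Σ (O − E)² / E
  red: (165 − 163.6875)² / 163.6875 = 0.0105
  sandy: (107 − 109.125)² / 109.125 = 0.0414
  white: (19 − 18.1875)² / 18.1875 = 0.0363
χ² = 0.0105 + 0.0414 + 0.0363 = 0.0882 ≈ 0.088
Degrees of freedom = 3 − 1 = 2; critical value at α = 0.05 is 5.991.
Since 0.088 < 5.991, we fail to reject the null hypothesis — the data are consistent with the 9:6:1 ratio.

0.088; consistent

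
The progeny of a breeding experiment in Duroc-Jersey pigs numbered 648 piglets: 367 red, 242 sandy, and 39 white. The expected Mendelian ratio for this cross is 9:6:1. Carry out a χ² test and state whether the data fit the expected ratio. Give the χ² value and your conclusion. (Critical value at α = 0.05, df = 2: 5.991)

0.077; consistent

Total ratio parts = 16. Expected numbers out of 648:
  red: 648 × 9/16 = 364.5
  sandy: 648 × 6/16 = 243
  white: 648 × 1/16 = 40.5
χ² = Σ (O − E)² / E
  red: (367 − 364.5)² / 364.5 = 0.0171
  sandy: (242 − 243)² / 243 = 0.0041
  white: (39 − 40.5)² / 40.5 = 0.0556
χ² = 0.0171 + 0.0041 + 0.0556 = 0.0768 ≈ 0.077
Degrees of freedom = 3 − 1 = 2; critical value at α = 0.05 is 5.991.
Since 0.077 < 5.991, we fail to reject the null hypothesis — the data are consistent with the 9:6:1 ratio.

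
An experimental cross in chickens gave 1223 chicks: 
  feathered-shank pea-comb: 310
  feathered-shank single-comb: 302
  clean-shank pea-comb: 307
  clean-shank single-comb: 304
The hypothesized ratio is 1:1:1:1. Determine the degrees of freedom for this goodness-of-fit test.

A goodness-of-fit test with 4 phenotype classes has df = 4 − 1 = 3.

3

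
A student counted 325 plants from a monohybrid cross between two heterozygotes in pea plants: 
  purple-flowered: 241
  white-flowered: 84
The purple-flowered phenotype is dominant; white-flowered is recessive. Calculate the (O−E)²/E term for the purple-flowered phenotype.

0.031

For a monohybrid cross between heterozygotes with complete dominance, the expected phenotypic ratio is 3:1.
Total ratio parts = 4. Expected numbers out of 325:
  purple-flowered: 325 × 3/4 = 243.75
  white-flowered: 325 × 1/4 = 81.25
Contribution of purple-flowered: (241 − 243.75)² / 243.75 = 0.0310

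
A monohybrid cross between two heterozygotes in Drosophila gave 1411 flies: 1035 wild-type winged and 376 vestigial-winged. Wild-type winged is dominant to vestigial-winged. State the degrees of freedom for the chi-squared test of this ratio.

For a monohybrid cross between heterozygotes with complete dominance, the expected phenotypic ratio is 3:1.
A goodness-of-fit test with 2 phenotype classes has df = 2 − 1 = 1.

1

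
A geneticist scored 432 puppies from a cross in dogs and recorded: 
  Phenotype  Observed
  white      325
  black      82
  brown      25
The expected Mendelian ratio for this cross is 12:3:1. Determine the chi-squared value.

Total ratio parts = 16. Expected numbers out of 432:
  white: 432 × 12/16 = 324
  black: 432 × 3/16 = 81
  brown: 432 × 1/16 = 27
χ² = Σ (O − E)² / E
  white: (325 − 324)² / 324 = 0.0031
  black: (82 − 81)² / 81 = 0.0123
  brown: (25 − 27)² / 27 = 0.1481
χ² = 0.0031 + 0.0123 + 0.1481 = 0.1635 ≈ 0.164

0.164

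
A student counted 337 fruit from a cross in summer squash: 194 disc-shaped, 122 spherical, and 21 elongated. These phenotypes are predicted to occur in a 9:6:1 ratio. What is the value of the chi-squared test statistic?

0.256

Total ratio parts = 16. Expected numbers out of 337:
  disc-shaped: 337 × 9/16 = 189.5625
  spherical: 337 × 6/16 = 126.375
  elongated: 337 × 1/16 = 21.0625
χ² = Σ (O − E)² / E
  disc-shaped: (194 − 189.5625)² / 189.5625 = 0.1039
  spherical: (122 − 126.375)² / 126.375 = 0.1515
  elongated: (21 − 21.0625)² / 21.0625 = 0.0002
χ² = 0.1039 + 0.1515 + 0.0002 = 0.2556 ≈ 0.256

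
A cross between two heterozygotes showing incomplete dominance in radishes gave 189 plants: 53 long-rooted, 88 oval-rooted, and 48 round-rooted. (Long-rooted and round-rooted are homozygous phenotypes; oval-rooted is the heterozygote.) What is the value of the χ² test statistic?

With incomplete dominance, a heterozygote × heterozygote cross gives a 1:2:1 phenotypic ratio.
The 1:2:1 ratio has 4 parts, so with N = 189 the expected counts are:
  long-rooted: 189 × 1/4 = 47.25
  oval-rooted: 189 × 2/4 = 94.5
  round-rooted: 189 × 1/4 = 47.25
χ² = Σ (O − E)² / E
  long-rooted: (53 − 47.25)² / 47.25 = 0.6997
  oval-rooted: (88 − 94.5)² / 94.5 = 0.4471
  round-rooted: (48 − 47.25)² / 47.25 = 0.0119
χ² = 0.6997 + 0.4471 + 0.0119 = 1.1587 ≈ 1.159

1.159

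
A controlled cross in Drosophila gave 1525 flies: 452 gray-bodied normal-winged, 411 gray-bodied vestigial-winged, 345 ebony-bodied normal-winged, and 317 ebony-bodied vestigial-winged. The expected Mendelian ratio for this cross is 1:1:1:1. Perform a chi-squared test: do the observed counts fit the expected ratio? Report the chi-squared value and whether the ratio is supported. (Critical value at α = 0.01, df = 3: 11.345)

Under the 1:1:1:1 hypothesis (Σ ratio = 4, N = 1525):
  gray-bodied normal-winged: 1525 × 1/4 = 381.25
  gray-bodied vestigial-winged: 1525 × 1/4 = 381.25
  ebony-bodied normal-winged: 1525 × 1/4 = 381.25
  ebony-bodied vestigial-winged: 1525 × 1/4 = 381.25
χ² = Σ (O − E)² / E
  gray-bodied normal-winged: (452 − 381.25)² / 381.25 = 13.1293
  gray-bodied vestigial-winged: (411 − 381.25)² / 381.25 = 2.3215
  ebony-bodied normal-winged: (345 − 381.25)² / 381.25 = 3.4467
  ebony-bodied vestigial-winged: (317 − 381.25)² / 381.25 = 10.8277
χ² = 13.1293 + 2.3215 + 3.4467 + 10.8277 = 29.7252 ≈ 29.725
Degrees of freedom = 4 − 1 = 3; critical value at α = 0.01 is 11.345.
Since 29.725 > 11.345, we reject the null hypothesis — the data do not fit the 1:1:1:1 ratio.

29.725; not consistent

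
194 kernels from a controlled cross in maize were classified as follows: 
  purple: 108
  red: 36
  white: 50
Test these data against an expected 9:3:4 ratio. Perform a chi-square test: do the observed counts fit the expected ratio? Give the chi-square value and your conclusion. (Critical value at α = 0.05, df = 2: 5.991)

0.062; consistent

The 9:3:4 ratio has 16 parts, so with N = 194 the expected counts are:
  purple: 194 × 9/16 = 109.125
  red: 194 × 3/16 = 36.375
  white: 194 × 4/16 = 48.5
χ² = Σ (O − E)² / E
  purple: (108 − 109.125)² / 109.125 = 0.0116
  red: (36 − 36.375)² / 36.375 = 0.0039
  white: (50 − 48.5)² / 48.5 = 0.0464
χ² = 0.0116 + 0.0039 + 0.0464 = 0.0619 ≈ 0.062
Degrees of freedom = 3 − 1 = 2; critical value at α = 0.05 is 5.991.
Since 0.062 < 5.991, we fail to reject the null hypothesis — the data are consistent with the 9:3:4 ratio.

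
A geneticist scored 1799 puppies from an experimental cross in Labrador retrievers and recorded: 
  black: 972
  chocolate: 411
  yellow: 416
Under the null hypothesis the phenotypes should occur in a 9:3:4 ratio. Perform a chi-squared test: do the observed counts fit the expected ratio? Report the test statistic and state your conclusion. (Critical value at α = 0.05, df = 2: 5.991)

Under the 9:3:4 hypothesis (Σ ratio = 16, N = 1799):
  black: 1799 × 9/16 = 1011.9375
  chocolate: 1799 × 3/16 = 337.3125
  yellow: 1799 × 4/16 = 449.75
χ² = Σ (O − E)² / E
  black: (972 − 1011.9375)² / 1011.9375 = 1.5762
  chocolate: (411 − 337.3125)² / 337.3125 = 16.0974
  yellow: (416 − 449.75)² / 449.75 = 2.5327
χ² = 1.5762 + 16.0974 + 2.5327 = 20.2063 ≈ 20.206
Degrees of freedom = 3 − 1 = 2; critical value at α = 0.05 is 5.991.
Since 20.206 > 5.991, we reject the null hypothesis — the data do not fit the 9:3:4 ratio.

20.206; not consistent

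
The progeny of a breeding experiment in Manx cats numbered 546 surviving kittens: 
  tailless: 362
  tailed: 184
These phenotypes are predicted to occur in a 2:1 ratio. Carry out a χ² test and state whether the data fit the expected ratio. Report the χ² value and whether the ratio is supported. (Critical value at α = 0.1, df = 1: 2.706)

0.033; consistent

Expected counts for N = 546 under a 2:1 ratio (total parts = 3):
  tailless: 546 × 2/3 = 364
  tailed: 546 × 1/3 = 182
χ² = Σ (O − E)² / E
  tailless: (362 − 364)² / 364 = 0.0110
  tailed: (184 − 182)² / 182 = 0.0220
χ² = 0.0110 + 0.0220 = 0.033
Degrees of freedom = 2 − 1 = 1; critical value at α = 0.1 is 2.706.
Since 0.033 < 2.706, we fail to reject the null hypothesis — the data are consistent with the 2:1 ratio.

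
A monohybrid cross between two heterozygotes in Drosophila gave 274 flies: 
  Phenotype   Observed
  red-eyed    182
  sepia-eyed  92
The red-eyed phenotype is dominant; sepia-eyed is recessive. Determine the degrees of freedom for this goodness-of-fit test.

1

For a monohybrid cross between heterozygotes with complete dominance, the expected phenotypic ratio is 3:1.
A goodness-of-fit test with 2 phenotype classes has df = 2 − 1 = 1.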